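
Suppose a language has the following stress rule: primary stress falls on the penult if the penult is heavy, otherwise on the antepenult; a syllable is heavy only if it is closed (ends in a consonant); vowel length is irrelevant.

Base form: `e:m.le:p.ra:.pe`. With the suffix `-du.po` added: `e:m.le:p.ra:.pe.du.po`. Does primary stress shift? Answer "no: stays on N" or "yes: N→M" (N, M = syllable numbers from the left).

Base `e:m.le:p.ra:.pe` (4 syllables):
  Weights: 2 le:p H, 3 ra: L, 4 pe L.
  The penult (syllable 3, ra:) is light, so stress falls on the antepenult (syllable 2, le:p).
  → primary stress on syllable 2.
Suffixed `e:m.le:p.ra:.pe.du.po` (6 syllables):
  Weights: 4 pe L, 5 du L, 6 po L.
  The penult (syllable 5, du) is light, so stress falls on the antepenult (syllable 4, pe).
  → primary stress on syllable 4.

yes: 2→4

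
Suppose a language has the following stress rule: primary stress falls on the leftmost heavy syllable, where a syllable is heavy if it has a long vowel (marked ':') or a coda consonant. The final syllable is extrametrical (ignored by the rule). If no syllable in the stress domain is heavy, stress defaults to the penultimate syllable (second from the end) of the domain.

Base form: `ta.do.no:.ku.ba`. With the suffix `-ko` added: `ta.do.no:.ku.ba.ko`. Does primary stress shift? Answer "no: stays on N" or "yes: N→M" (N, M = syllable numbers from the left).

Base `ta.do.no:.ku.ba` (5 syllables):
  The final syllable (5, ba) is extrametrical; the stress domain is syllables 1–4.
  Weights: 1 ta L, 2 do L, 3 no: H, 4 ku L.
  Heavy syllables in the domain: 3. The leftmost is syllable 3 (no:).
  → primary stress on syllable 3.
Suffixed `ta.do.no:.ku.ba.ko` (6 syllables):
  The final syllable (6, ko) is extrametrical; the stress domain is syllables 1–5.
  Weights: 1 ta L, 2 do L, 3 no: H, 4 ku L, 5 ba L.
  Heavy syllables in the domain: 3. The leftmost is syllable 3 (no:).
  → primary stress on syllable 3.

no: stays on 3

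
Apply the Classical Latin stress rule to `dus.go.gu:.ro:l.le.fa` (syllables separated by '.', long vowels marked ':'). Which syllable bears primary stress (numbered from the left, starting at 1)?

4

Classical Latin: stress the penult if heavy (long vowel or closed), else the antepenult.
Weights: 4 ro:l H, 5 le L, 6 fa L.
The penult (syllable 5, le) is light, so stress falls on the antepenult (syllable 4, ro:l).
Stress on syllable 4: dus.go.gu:.ˈro:l.le.fa.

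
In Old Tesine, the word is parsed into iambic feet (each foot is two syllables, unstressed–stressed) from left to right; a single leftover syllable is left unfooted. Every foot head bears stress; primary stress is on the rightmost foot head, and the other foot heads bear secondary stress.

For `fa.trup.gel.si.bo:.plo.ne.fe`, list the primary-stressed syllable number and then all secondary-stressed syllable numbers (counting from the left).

Parse left to right into iambic (σˈσ) feet: (fa.ˈtrup) (gel.ˈsi) (bo:.ˈplo) (ne.ˈfe).
Foot heads (stressed positions): 2, 4, 6, 8.
End Rule Rightmost: primary stress on the rightmost head = syllable 8.
Secondary stress on 2, 4, 6: fa.ˌtrup.gel.ˌsi.bo:.ˌplo.ne.ˈfe.

primary 8, secondary 2, 4, 6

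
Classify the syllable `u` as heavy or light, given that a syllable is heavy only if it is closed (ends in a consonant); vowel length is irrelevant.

`u`: short vowel, open (no coda). Open (no coda) → light.

light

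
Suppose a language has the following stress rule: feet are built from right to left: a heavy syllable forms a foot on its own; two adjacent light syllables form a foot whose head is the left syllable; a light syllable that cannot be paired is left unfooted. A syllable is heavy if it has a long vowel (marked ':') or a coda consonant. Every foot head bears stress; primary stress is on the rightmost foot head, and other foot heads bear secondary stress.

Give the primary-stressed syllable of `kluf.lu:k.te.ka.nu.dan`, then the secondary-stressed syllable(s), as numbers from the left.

Weights: 1 kluf H, 2 lu:k H, 3 te L, 4 ka L, 5 nu L, 6 dan H.
Parse right to left (heavy = foot alone; LL = one foot; stranded L unfooted): (ˈkluf) (ˈlu:k) te (ˈka.nu) (ˈdan).
Foot heads: 1, 2, 4, 6.
Primary stress on the rightmost head = syllable 6.
Secondary stress on 1, 2, 4: ˌkluf.ˌlu:k.te.ˌka.nu.ˈdan.

primary 6, secondary 1, 2, 4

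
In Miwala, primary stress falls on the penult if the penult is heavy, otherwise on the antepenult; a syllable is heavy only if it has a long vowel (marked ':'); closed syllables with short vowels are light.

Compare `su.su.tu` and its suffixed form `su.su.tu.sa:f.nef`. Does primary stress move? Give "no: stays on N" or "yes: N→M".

Base `su.su.tu` (3 syllables):
  Weights: 1 su L, 2 su L, 3 tu L.
  The penult (syllable 2, su) is light, so stress falls on the antepenult (syllable 1, su).
  → primary stress on syllable 1.
Suffixed `su.su.tu.sa:f.nef` (5 syllables):
  Weights: 3 tu L, 4 sa:f H, 5 nef L.
  The penult (syllable 4, sa:f) is heavy, so it takes stress.
  → primary stress on syllable 4.

yes: 1→4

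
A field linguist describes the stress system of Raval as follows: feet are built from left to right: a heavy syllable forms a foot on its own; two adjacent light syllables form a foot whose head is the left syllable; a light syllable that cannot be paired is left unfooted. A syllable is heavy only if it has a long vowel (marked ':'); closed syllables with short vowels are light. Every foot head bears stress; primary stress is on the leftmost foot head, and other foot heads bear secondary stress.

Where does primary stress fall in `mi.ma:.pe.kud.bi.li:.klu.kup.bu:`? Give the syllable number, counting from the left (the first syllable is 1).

Weights: 1 mi L, 2 ma: H, 3 pe L, 4 kud L, 5 bi L, 6 li: H, 7 klu L, 8 kup L, 9 bu: H.
Parse left to right (heavy = foot alone; LL = one foot; stranded L unfooted): mi (ˈma:) (ˈpe.kud) bi (ˈli:) (ˈklu.kup) (ˈbu:).
Foot heads: 2, 3, 6, 7, 9.
Primary stress on the leftmost head = syllable 2.
Primary stress: syllable 2 → mi.ˈma:.pe.kud.bi.li:.klu.kup.bu:.

2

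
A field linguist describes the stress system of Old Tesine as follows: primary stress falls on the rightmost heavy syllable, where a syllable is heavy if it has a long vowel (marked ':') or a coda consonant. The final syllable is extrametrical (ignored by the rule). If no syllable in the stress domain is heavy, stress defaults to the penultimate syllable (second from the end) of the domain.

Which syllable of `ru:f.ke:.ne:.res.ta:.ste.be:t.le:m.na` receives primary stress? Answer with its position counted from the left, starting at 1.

The final syllable (9, na) is extrametrical; the stress domain is syllables 1–8.
Weights: 1 ru:f H, 2 ke: H, 3 ne: H, 4 res H, 5 ta: H, 6 ste L, 7 be:t H, 8 le:m H.
Heavy syllables in the domain: 1, 2, 3, 4, 5, 7, 8. The rightmost is syllable 8 (le:m).
Primary stress: syllable 8 → ru:f.ke:.ne:.res.ta:.ste.be:t.ˈle:m.na.

8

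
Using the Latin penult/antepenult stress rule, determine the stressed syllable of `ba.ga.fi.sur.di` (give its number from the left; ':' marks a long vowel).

4

Classical Latin: stress the penult if heavy (long vowel or closed), else the antepenult.
Weights: 3 fi L, 4 sur H, 5 di L.
The penult (syllable 4, sur) is heavy, so it takes stress.
Stress on syllable 4: ba.ga.fi.ˈsur.di.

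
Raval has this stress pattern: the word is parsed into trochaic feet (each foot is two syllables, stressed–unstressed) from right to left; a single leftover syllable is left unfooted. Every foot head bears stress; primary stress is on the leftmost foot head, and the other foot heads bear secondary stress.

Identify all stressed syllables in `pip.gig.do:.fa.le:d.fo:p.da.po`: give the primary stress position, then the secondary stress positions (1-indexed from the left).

Parse right to left into trochaic (ˈσσ) feet: (ˈpip.gig) (ˈdo:.fa) (ˈle:d.fo:p) (ˈda.po).
Foot heads (stressed positions): 1, 3, 5, 7.
End Rule Leftmost: primary stress on the leftmost head = syllable 1.
Secondary stress on 3, 5, 7: ˈpip.gig.ˌdo:.fa.ˌle:d.fo:p.ˌda.po.

primary 1, secondary 3, 5, 7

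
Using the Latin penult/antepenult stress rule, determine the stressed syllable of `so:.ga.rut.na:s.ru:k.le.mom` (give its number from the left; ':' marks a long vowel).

5

Classical Latin: stress the penult if heavy (long vowel or closed), else the antepenult.
Weights: 5 ru:k H, 6 le L, 7 mom H.
The penult (syllable 6, le) is light, so stress falls on the antepenult (syllable 5, ru:k).
Stress on syllable 5: so:.ga.rut.na:s.ˈru:k.le.mom.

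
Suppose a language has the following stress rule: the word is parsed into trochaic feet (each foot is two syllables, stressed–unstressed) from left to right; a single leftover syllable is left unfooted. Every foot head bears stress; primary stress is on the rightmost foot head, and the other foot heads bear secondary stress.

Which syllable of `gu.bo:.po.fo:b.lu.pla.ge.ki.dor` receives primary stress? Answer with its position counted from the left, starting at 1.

Parse left to right into trochaic (ˈσσ) feet: (ˈgu.bo:) (ˈpo.fo:b) (ˈlu.pla) (ˈge.ki) dor. Syllable 9 is left unfooted.
Foot heads (stressed positions): 1, 3, 5, 7.
End Rule Rightmost: primary stress on the rightmost head = syllable 7.
Primary stress: syllable 7 → gu.bo:.po.fo:b.lu.pla.ˈge.ki.dor.

7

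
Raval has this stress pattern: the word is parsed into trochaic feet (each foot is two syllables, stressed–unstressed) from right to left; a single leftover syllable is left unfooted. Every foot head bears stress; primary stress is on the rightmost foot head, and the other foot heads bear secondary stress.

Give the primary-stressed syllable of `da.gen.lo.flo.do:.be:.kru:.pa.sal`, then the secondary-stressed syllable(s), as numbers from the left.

Parse right to left into trochaic (ˈσσ) feet: da (ˈgen.lo) (ˈflo.do:) (ˈbe:.kru:) (ˈpa.sal). Syllable 1 is left unfooted.
Foot heads (stressed positions): 2, 4, 6, 8.
End Rule Rightmost: primary stress on the rightmost head = syllable 8.
Secondary stress on 2, 4, 6: da.ˌgen.lo.ˌflo.do:.ˌbe:.kru:.ˈpa.sal.

primary 8, secondary 2, 4, 6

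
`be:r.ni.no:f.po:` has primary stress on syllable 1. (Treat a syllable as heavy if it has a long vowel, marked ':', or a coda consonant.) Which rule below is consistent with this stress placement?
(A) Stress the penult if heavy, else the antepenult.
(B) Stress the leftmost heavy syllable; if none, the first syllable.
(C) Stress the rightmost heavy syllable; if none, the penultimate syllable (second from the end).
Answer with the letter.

Rule A → syllable 3 (observed: 1).
Rule B → syllable 1 ✓.
Rule C → syllable 4 (observed: 1).

B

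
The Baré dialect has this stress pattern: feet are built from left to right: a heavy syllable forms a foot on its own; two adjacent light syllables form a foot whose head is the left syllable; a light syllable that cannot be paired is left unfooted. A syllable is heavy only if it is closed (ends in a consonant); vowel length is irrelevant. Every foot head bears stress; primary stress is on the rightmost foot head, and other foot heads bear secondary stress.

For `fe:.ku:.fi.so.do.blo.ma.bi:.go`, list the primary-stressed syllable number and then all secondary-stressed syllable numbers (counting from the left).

primary 7, secondary 1, 3, 5

Weights: 1 fe: L, 2 ku: L, 3 fi L, 4 so L, 5 do L, 6 blo L, 7 ma L, 8 bi: L, 9 go L.
Parse left to right (heavy = foot alone; LL = one foot; stranded L unfooted): (ˈfe:.ku:) (ˈfi.so) (ˈdo.blo) (ˈma.bi:) go.
Foot heads: 1, 3, 5, 7.
Primary stress on the rightmost head = syllable 7.
Secondary stress on 1, 3, 5: ˌfe:.ku:.ˌfi.so.ˌdo.blo.ˈma.bi:.go.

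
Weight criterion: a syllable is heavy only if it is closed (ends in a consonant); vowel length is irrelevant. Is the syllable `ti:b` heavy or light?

`ti:b`: long vowel, closed (coda /b/). Closed (coda /b/) → heavy.

heavy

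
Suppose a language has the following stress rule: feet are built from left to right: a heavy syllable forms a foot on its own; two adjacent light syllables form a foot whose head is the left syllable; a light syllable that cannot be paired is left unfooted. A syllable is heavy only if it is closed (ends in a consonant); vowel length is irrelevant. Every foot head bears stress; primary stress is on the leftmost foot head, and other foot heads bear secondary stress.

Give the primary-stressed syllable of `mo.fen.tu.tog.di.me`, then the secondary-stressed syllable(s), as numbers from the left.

primary 2, secondary 4, 5

Weights: 1 mo L, 2 fen H, 3 tu L, 4 tog H, 5 di L, 6 me L.
Parse left to right (heavy = foot alone; LL = one foot; stranded L unfooted): mo (ˈfen) tu (ˈtog) (ˈdi.me).
Foot heads: 2, 4, 5.
Primary stress on the leftmost head = syllable 2.
Secondary stress on 4, 5: mo.ˈfen.tu.ˌtog.ˌdi.me.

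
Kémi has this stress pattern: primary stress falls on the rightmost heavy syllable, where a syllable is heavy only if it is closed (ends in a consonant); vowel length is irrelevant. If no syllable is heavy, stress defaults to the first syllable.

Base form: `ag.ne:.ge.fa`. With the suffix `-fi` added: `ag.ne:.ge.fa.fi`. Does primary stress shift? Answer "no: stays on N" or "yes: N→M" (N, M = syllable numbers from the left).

no: stays on 1

Base `ag.ne:.ge.fa` (4 syllables):
  Weights: 1 ag H, 2 ne: L, 3 ge L, 4 fa L.
  Heavy syllables in the domain: 1. The rightmost is syllable 1 (ag).
  → primary stress on syllable 1.
Suffixed `ag.ne:.ge.fa.fi` (5 syllables):
  Weights: 1 ag H, 2 ne: L, 3 ge L, 4 fa L, 5 fi L.
  Heavy syllables in the domain: 1. The rightmost is syllable 1 (ag).
  → primary stress on syllable 1.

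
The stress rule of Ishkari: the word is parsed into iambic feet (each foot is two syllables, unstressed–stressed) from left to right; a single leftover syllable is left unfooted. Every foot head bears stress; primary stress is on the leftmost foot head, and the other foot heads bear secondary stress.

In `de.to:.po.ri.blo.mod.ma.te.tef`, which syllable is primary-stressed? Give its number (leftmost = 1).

2

Parse left to right into iambic (σˈσ) feet: (de.ˈto:) (po.ˈri) (blo.ˈmod) (ma.ˈte) tef. Syllable 9 is left unfooted.
Foot heads (stressed positions): 2, 4, 6, 8.
End Rule Leftmost: primary stress on the leftmost head = syllable 2.
Primary stress: syllable 2 → de.ˈto:.po.ri.blo.mod.ma.te.tef.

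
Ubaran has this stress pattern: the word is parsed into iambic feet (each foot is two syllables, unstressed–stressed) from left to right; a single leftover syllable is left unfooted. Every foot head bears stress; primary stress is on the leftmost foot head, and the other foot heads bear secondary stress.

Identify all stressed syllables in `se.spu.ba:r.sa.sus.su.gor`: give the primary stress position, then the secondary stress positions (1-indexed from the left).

Parse left to right into iambic (σˈσ) feet: (se.ˈspu) (ba:r.ˈsa) (sus.ˈsu) gor. Syllable 7 is left unfooted.
Foot heads (stressed positions): 2, 4, 6.
End Rule Leftmost: primary stress on the leftmost head = syllable 2.
Secondary stress on 4, 6: se.ˈspu.ba:r.ˌsa.sus.ˌsu.gor.

primary 2, secondary 4, 6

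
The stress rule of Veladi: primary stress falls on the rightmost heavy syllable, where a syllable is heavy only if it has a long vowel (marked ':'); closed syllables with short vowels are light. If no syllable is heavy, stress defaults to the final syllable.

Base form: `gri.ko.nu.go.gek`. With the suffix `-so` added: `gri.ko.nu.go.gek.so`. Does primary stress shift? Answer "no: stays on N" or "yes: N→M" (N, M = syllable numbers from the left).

Base `gri.ko.nu.go.gek` (5 syllables):
  Weights: 1 gri L, 2 ko L, 3 nu L, 4 go L, 5 gek L.
  No heavy syllable in the domain; default to the final syllable = syllable 5.
  → primary stress on syllable 5.
Suffixed `gri.ko.nu.go.gek.so` (6 syllables):
  Weights: 1 gri L, 2 ko L, 3 nu L, 4 go L, 5 gek L, 6 so L.
  No heavy syllable in the domain; default to the final syllable = syllable 6.
  → primary stress on syllable 6.

yes: 5→6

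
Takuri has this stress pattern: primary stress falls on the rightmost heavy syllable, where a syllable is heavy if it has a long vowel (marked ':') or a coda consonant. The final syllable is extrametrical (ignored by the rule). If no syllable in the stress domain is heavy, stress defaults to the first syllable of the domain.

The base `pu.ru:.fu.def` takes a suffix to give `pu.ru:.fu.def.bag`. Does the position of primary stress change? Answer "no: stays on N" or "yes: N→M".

Base `pu.ru:.fu.def` (4 syllables):
  The final syllable (4, def) is extrametrical; the stress domain is syllables 1–3.
  Weights: 1 pu L, 2 ru: H, 3 fu L.
  Heavy syllables in the domain: 2. The rightmost is syllable 2 (ru:).
  → primary stress on syllable 2.
Suffixed `pu.ru:.fu.def.bag` (5 syllables):
  The final syllable (5, bag) is extrametrical; the stress domain is syllables 1–4.
  Weights: 1 pu L, 2 ru: H, 3 fu L, 4 def H.
  Heavy syllables in the domain: 2, 4. The rightmost is syllable 4 (def).
  → primary stress on syllable 4.

yes: 2→4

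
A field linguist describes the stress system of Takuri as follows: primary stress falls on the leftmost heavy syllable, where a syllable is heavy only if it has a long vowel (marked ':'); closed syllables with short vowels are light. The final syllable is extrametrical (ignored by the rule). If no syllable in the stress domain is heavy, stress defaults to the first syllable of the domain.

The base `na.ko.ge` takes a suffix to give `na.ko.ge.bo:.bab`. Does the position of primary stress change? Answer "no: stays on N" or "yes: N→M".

yes: 1→4

Base `na.ko.ge` (3 syllables):
  The final syllable (3, ge) is extrametrical; the stress domain is syllables 1–2.
  Weights: 1 na L, 2 ko L.
  No heavy syllable in the domain; default to the first syllable of the domain = syllable 1.
  → primary stress on syllable 1.
Suffixed `na.ko.ge.bo:.bab` (5 syllables):
  The final syllable (5, bab) is extrametrical; the stress domain is syllables 1–4.
  Weights: 1 na L, 2 ko L, 3 ge L, 4 bo: H.
  Heavy syllables in the domain: 4. The leftmost is syllable 4 (bo:).
  → primary stress on syllable 4.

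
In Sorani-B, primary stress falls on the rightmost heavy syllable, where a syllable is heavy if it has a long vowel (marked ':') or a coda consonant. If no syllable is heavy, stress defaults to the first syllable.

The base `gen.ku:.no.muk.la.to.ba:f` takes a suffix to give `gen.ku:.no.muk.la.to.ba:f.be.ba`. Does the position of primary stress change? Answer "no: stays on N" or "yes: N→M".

no: stays on 7

Base `gen.ku:.no.muk.la.to.ba:f` (7 syllables):
  Weights: 1 gen H, 2 ku: H, 3 no L, 4 muk H, 5 la L, 6 to L, 7 ba:f H.
  Heavy syllables in the domain: 1, 2, 4, 7. The rightmost is syllable 7 (ba:f).
  → primary stress on syllable 7.
Suffixed `gen.ku:.no.muk.la.to.ba:f.be.ba` (9 syllables):
  Weights: 1 gen H, 2 ku: H, 3 no L, 4 muk H, 5 la L, 6 to L, 7 ba:f H, 8 be L, 9 ba L.
  Heavy syllables in the domain: 1, 2, 4, 7. The rightmost is syllable 7 (ba:f).
  → primary stress on syllable 7.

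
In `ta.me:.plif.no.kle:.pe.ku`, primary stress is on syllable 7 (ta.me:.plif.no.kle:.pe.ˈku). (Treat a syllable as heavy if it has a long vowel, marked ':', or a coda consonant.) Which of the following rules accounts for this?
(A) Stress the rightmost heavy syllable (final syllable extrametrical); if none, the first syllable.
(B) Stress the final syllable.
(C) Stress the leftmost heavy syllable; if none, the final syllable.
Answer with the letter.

Rule A → syllable 5 (observed: 7).
Rule B → syllable 7 ✓.
Rule C → syllable 2 (observed: 7).

B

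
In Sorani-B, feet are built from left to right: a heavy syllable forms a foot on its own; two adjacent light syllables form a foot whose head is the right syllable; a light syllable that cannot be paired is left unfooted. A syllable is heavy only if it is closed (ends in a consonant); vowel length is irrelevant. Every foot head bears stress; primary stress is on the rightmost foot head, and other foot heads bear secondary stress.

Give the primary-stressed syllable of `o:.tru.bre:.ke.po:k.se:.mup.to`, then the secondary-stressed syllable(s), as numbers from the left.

primary 7, secondary 2, 4, 5

Weights: 1 o: L, 2 tru L, 3 bre: L, 4 ke L, 5 po:k H, 6 se: L, 7 mup H, 8 to L.
Parse left to right (heavy = foot alone; LL = one foot; stranded L unfooted): (o:.ˈtru) (bre:.ˈke) (ˈpo:k) se: (ˈmup) to.
Foot heads: 2, 4, 5, 7.
Primary stress on the rightmost head = syllable 7.
Secondary stress on 2, 4, 5: o:.ˌtru.bre:.ˌke.ˌpo:k.se:.ˈmup.to.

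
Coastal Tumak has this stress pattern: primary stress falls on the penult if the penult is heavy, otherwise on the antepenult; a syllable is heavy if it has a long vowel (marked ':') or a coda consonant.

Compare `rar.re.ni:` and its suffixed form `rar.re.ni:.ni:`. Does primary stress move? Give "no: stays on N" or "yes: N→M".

Base `rar.re.ni:` (3 syllables):
  Weights: 1 rar H, 2 re L, 3 ni: H.
  The penult (syllable 2, re) is light, so stress falls on the antepenult (syllable 1, rar).
  → primary stress on syllable 1.
Suffixed `rar.re.ni:.ni:` (4 syllables):
  Weights: 2 re L, 3 ni: H, 4 ni: H.
  The penult (syllable 3, ni:) is heavy, so it takes stress.
  → primary stress on syllable 3.

yes: 1→3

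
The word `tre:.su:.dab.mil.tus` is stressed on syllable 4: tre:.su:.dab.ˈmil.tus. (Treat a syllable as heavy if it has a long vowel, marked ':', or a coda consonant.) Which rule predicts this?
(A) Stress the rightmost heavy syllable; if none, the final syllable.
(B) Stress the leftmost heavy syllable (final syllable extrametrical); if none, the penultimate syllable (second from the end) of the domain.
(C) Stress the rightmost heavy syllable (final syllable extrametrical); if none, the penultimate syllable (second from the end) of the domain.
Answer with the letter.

Rule A → syllable 5 (observed: 4).
Rule B → syllable 1 (observed: 4).
Rule C → syllable 4 ✓.

C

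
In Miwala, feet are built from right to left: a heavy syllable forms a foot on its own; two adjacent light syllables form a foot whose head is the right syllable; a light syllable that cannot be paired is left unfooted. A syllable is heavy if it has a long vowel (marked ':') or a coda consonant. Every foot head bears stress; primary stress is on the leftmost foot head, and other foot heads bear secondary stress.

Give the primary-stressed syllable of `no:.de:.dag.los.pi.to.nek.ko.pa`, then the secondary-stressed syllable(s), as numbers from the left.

Weights: 1 no: H, 2 de: H, 3 dag H, 4 los H, 5 pi L, 6 to L, 7 nek H, 8 ko L, 9 pa L.
Parse right to left (heavy = foot alone; LL = one foot; stranded L unfooted): (ˈno:) (ˈde:) (ˈdag) (ˈlos) (pi.ˈto) (ˈnek) (ko.ˈpa).
Foot heads: 1, 2, 3, 4, 6, 7, 9.
Primary stress on the leftmost head = syllable 1.
Secondary stress on 2, 3, 4, 6, 7, 9: ˈno:.ˌde:.ˌdag.ˌlos.pi.ˌto.ˌnek.ko.ˌpa.

primary 1, secondary 2, 3, 4, 6, 7, 9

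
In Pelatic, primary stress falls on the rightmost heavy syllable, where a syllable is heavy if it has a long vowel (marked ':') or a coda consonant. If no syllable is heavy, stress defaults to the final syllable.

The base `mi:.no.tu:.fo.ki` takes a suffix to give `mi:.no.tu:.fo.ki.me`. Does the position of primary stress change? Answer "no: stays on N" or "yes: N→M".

Base `mi:.no.tu:.fo.ki` (5 syllables):
  Weights: 1 mi: H, 2 no L, 3 tu: H, 4 fo L, 5 ki L.
  Heavy syllables in the domain: 1, 3. The rightmost is syllable 3 (tu:).
  → primary stress on syllable 3.
Suffixed `mi:.no.tu:.fo.ki.me` (6 syllables):
  Weights: 1 mi: H, 2 no L, 3 tu: H, 4 fo L, 5 ki L, 6 me L.
  Heavy syllables in the domain: 1, 3. The rightmost is syllable 3 (tu:).
  → primary stress on syllable 3.

no: stays on 3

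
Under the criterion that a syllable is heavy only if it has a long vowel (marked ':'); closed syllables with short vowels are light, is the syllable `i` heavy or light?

light

`i`: short vowel, open (no coda). Short vowel → light.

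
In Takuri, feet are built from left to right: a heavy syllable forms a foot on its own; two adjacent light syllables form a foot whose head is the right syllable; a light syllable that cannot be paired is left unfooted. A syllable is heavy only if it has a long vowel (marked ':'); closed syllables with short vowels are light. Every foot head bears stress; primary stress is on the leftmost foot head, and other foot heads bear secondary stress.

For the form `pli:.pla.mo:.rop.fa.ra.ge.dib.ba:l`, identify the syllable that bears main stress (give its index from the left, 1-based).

1

Weights: 1 pli: H, 2 pla L, 3 mo: H, 4 rop L, 5 fa L, 6 ra L, 7 ge L, 8 dib L, 9 ba:l H.
Parse left to right (heavy = foot alone; LL = one foot; stranded L unfooted): (ˈpli:) pla (ˈmo:) (rop.ˈfa) (ra.ˈge) dib (ˈba:l).
Foot heads: 1, 3, 5, 7, 9.
Primary stress on the leftmost head = syllable 1.
Primary stress: syllable 1 → ˈpli:.pla.mo:.rop.fa.ra.ge.dib.ba:l.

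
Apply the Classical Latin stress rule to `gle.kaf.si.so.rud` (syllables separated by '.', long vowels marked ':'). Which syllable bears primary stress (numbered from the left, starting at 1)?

Classical Latin: stress the penult if heavy (long vowel or closed), else the antepenult.
Weights: 3 si L, 4 so L, 5 rud H.
The penult (syllable 4, so) is light, so stress falls on the antepenult (syllable 3, si).
Stress on syllable 3: gle.kaf.ˈsi.so.rud.

3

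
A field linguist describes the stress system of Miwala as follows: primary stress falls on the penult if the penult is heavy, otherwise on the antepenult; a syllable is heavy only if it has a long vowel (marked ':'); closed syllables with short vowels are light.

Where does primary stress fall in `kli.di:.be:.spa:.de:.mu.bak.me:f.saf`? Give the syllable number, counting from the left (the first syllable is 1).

8

Weights: 7 bak L, 8 me:f H, 9 saf L.
The penult (syllable 8, me:f) is heavy, so it takes stress.
Primary stress: syllable 8 → kli.di:.be:.spa:.de:.mu.bak.ˈme:f.saf.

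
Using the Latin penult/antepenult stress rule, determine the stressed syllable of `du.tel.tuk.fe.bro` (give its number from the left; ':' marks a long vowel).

Classical Latin: stress the penult if heavy (long vowel or closed), else the antepenult.
Weights: 3 tuk H, 4 fe L, 5 bro L.
The penult (syllable 4, fe) is light, so stress falls on the antepenult (syllable 3, tuk).
Stress on syllable 3: du.tel.ˈtuk.fe.bro.

3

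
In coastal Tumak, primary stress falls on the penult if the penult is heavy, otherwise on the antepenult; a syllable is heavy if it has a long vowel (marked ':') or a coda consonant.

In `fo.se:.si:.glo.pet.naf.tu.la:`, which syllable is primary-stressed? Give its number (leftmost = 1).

Weights: 6 naf H, 7 tu L, 8 la: H.
The penult (syllable 7, tu) is light, so stress falls on the antepenult (syllable 6, naf).
Primary stress: syllable 6 → fo.se:.si:.glo.pet.ˈnaf.tu.la:.

6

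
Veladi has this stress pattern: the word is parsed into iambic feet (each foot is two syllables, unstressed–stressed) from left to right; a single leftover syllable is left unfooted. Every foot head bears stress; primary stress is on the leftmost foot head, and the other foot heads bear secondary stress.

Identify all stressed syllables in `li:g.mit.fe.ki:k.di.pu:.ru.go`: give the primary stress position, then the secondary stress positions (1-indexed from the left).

Parse left to right into iambic (σˈσ) feet: (li:g.ˈmit) (fe.ˈki:k) (di.ˈpu:) (ru.ˈgo).
Foot heads (stressed positions): 2, 4, 6, 8.
End Rule Leftmost: primary stress on the leftmost head = syllable 2.
Secondary stress on 4, 6, 8: li:g.ˈmit.fe.ˌki:k.di.ˌpu:.ru.ˌgo.

primary 2, secondary 4, 6, 8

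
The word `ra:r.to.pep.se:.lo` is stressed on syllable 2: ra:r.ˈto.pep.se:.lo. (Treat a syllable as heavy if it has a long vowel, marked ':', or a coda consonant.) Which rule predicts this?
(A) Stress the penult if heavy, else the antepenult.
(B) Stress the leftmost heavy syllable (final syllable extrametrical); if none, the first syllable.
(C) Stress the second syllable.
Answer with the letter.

Rule A → syllable 4 (observed: 2).
Rule B → syllable 1 (observed: 2).
Rule C → syllable 2 ✓.

C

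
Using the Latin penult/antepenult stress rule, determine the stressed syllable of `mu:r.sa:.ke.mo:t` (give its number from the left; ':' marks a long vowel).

2

Classical Latin: stress the penult if heavy (long vowel or closed), else the antepenult.
Weights: 2 sa: H, 3 ke L, 4 mo:t H.
The penult (syllable 3, ke) is light, so stress falls on the antepenult (syllable 2, sa:).
Stress on syllable 2: mu:r.ˈsa:.ke.mo:t.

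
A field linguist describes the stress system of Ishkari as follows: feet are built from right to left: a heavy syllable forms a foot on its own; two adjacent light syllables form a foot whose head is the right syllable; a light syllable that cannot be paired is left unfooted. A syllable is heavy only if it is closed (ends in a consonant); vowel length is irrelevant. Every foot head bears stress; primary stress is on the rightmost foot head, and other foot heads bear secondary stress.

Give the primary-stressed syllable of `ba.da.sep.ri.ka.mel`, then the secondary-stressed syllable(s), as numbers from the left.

primary 6, secondary 2, 3, 5

Weights: 1 ba L, 2 da L, 3 sep H, 4 ri L, 5 ka L, 6 mel H.
Parse right to left (heavy = foot alone; LL = one foot; stranded L unfooted): (ba.ˈda) (ˈsep) (ri.ˈka) (ˈmel).
Foot heads: 2, 3, 5, 6.
Primary stress on the rightmost head = syllable 6.
Secondary stress on 2, 3, 5: ba.ˌda.ˌsep.ri.ˌka.ˈmel.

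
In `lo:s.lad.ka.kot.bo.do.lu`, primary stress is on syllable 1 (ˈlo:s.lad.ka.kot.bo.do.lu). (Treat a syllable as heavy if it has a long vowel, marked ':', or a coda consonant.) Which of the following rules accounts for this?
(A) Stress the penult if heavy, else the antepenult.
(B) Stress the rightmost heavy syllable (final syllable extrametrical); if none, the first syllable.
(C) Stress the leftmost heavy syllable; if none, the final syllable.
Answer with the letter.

C

Rule A → syllable 5 (observed: 1).
Rule B → syllable 4 (observed: 1).
Rule C → syllable 1 ✓.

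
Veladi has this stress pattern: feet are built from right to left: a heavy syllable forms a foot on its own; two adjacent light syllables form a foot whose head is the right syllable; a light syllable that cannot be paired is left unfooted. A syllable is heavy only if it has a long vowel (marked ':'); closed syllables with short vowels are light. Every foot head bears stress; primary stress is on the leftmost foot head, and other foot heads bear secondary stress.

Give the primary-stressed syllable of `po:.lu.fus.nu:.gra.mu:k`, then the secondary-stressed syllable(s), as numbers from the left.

Weights: 1 po: H, 2 lu L, 3 fus L, 4 nu: H, 5 gra L, 6 mu:k H.
Parse right to left (heavy = foot alone; LL = one foot; stranded L unfooted): (ˈpo:) (lu.ˈfus) (ˈnu:) gra (ˈmu:k).
Foot heads: 1, 3, 4, 6.
Primary stress on the leftmost head = syllable 1.
Secondary stress on 3, 4, 6: ˈpo:.lu.ˌfus.ˌnu:.gra.ˌmu:k.

primary 1, secondary 3, 4, 6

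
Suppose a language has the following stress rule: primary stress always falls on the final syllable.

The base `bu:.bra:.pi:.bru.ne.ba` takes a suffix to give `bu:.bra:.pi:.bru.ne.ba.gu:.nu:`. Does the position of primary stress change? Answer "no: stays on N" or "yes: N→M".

Base `bu:.bra:.pi:.bru.ne.ba` (6 syllables):
  The word has 6 syllables; the final syllable is syllable 6 (ba).
  → primary stress on syllable 6.
Suffixed `bu:.bra:.pi:.bru.ne.ba.gu:.nu:` (8 syllables):
  The word has 8 syllables; the final syllable is syllable 8 (nu:).
  → primary stress on syllable 8.

yes: 6→8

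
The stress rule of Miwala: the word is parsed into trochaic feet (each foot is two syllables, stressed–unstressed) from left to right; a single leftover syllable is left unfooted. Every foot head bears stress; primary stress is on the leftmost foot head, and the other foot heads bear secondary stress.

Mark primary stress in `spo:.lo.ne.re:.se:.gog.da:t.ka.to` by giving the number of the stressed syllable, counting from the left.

Parse left to right into trochaic (ˈσσ) feet: (ˈspo:.lo) (ˈne.re:) (ˈse:.gog) (ˈda:t.ka) to. Syllable 9 is left unfooted.
Foot heads (stressed positions): 1, 3, 5, 7.
End Rule Leftmost: primary stress on the leftmost head = syllable 1.
Primary stress: syllable 1 → ˈspo:.lo.ne.re:.se:.gog.da:t.ka.to.

1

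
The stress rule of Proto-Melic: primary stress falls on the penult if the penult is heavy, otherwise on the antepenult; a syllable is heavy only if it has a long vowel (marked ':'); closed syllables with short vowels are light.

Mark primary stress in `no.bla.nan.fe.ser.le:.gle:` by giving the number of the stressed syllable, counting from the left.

Weights: 5 ser L, 6 le: H, 7 gle: H.
The penult (syllable 6, le:) is heavy, so it takes stress.
Primary stress: syllable 6 → no.bla.nan.fe.ser.ˈle:.gle:.

6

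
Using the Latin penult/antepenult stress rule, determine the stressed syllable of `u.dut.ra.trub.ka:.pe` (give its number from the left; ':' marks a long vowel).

Classical Latin: stress the penult if heavy (long vowel or closed), else the antepenult.
Weights: 4 trub H, 5 ka: H, 6 pe L.
The penult (syllable 5, ka:) is heavy, so it takes stress.
Stress on syllable 5: u.dut.ra.trub.ˈka:.pe.

5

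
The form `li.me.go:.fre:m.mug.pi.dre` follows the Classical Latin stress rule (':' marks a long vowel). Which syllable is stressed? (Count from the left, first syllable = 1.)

Classical Latin: stress the penult if heavy (long vowel or closed), else the antepenult.
Weights: 5 mug H, 6 pi L, 7 dre L.
The penult (syllable 6, pi) is light, so stress falls on the antepenult (syllable 5, mug).
Stress on syllable 5: li.me.go:.fre:m.ˈmug.pi.dre.

5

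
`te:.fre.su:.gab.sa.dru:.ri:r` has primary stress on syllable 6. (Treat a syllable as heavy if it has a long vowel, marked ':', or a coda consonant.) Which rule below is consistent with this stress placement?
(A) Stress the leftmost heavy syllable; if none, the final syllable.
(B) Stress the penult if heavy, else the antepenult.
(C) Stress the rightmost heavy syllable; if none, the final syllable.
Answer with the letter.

B

Rule A → syllable 1 (observed: 6).
Rule B → syllable 6 ✓.
Rule C → syllable 7 (observed: 6).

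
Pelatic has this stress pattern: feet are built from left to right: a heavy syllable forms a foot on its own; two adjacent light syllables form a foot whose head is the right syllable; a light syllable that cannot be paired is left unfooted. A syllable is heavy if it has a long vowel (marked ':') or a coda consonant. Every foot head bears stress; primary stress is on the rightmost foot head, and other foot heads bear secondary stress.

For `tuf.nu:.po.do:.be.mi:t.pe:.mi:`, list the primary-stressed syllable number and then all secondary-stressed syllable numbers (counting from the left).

Weights: 1 tuf H, 2 nu: H, 3 po L, 4 do: H, 5 be L, 6 mi:t H, 7 pe: H, 8 mi: H.
Parse left to right (heavy = foot alone; LL = one foot; stranded L unfooted): (ˈtuf) (ˈnu:) po (ˈdo:) be (ˈmi:t) (ˈpe:) (ˈmi:).
Foot heads: 1, 2, 4, 6, 7, 8.
Primary stress on the rightmost head = syllable 8.
Secondary stress on 1, 2, 4, 6, 7: ˌtuf.ˌnu:.po.ˌdo:.be.ˌmi:t.ˌpe:.ˈmi:.

primary 8, secondary 1, 2, 4, 6, 7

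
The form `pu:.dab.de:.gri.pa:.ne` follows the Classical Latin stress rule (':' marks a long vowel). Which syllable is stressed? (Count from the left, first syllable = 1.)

Classical Latin: stress the penult if heavy (long vowel or closed), else the antepenult.
Weights: 4 gri L, 5 pa: H, 6 ne L.
The penult (syllable 5, pa:) is heavy, so it takes stress.
Stress on syllable 5: pu:.dab.de:.gri.ˈpa:.ne.

5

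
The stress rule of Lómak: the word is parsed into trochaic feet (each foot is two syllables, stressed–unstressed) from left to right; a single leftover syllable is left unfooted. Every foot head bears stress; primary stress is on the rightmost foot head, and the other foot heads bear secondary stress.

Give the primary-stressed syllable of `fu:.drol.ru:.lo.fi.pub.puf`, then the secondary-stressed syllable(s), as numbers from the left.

Parse left to right into trochaic (ˈσσ) feet: (ˈfu:.drol) (ˈru:.lo) (ˈfi.pub) puf. Syllable 7 is left unfooted.
Foot heads (stressed positions): 1, 3, 5.
End Rule Rightmost: primary stress on the rightmost head = syllable 5.
Secondary stress on 1, 3: ˌfu:.drol.ˌru:.lo.ˈfi.pub.puf.

primary 5, secondary 1, 3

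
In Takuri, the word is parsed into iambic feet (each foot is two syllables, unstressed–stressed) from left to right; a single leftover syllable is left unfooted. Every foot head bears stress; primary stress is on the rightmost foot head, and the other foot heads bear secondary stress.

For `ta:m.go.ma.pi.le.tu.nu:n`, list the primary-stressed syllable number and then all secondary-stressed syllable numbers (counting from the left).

primary 6, secondary 2, 4

Parse left to right into iambic (σˈσ) feet: (ta:m.ˈgo) (ma.ˈpi) (le.ˈtu) nu:n. Syllable 7 is left unfooted.
Foot heads (stressed positions): 2, 4, 6.
End Rule Rightmost: primary stress on the rightmost head = syllable 6.
Secondary stress on 2, 4: ta:m.ˌgo.ma.ˌpi.le.ˈtu.nu:n.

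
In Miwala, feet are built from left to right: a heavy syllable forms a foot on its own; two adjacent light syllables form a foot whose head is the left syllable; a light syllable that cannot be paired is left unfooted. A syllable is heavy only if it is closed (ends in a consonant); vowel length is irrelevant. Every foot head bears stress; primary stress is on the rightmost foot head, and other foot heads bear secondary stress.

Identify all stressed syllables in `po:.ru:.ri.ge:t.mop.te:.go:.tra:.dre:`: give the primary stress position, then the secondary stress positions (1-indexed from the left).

Weights: 1 po: L, 2 ru: L, 3 ri L, 4 ge:t H, 5 mop H, 6 te: L, 7 go: L, 8 tra: L, 9 dre: L.
Parse left to right (heavy = foot alone; LL = one foot; stranded L unfooted): (ˈpo:.ru:) ri (ˈge:t) (ˈmop) (ˈte:.go:) (ˈtra:.dre:).
Foot heads: 1, 4, 5, 6, 8.
Primary stress on the rightmost head = syllable 8.
Secondary stress on 1, 4, 5, 6: ˌpo:.ru:.ri.ˌge:t.ˌmop.ˌte:.go:.ˈtra:.dre:.

primary 8, secondary 1, 4, 5, 6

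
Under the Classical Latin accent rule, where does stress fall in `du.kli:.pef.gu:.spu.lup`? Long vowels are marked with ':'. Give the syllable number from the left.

4

Classical Latin: stress the penult if heavy (long vowel or closed), else the antepenult.
Weights: 4 gu: H, 5 spu L, 6 lup H.
The penult (syllable 5, spu) is light, so stress falls on the antepenult (syllable 4, gu:).
Stress on syllable 4: du.kli:.pef.ˈgu:.spu.lup.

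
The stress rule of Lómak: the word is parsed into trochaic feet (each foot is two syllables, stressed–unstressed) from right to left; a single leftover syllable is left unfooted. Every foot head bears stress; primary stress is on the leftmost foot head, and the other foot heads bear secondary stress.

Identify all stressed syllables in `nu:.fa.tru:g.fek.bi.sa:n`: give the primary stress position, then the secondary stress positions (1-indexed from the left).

primary 1, secondary 3, 5

Parse right to left into trochaic (ˈσσ) feet: (ˈnu:.fa) (ˈtru:g.fek) (ˈbi.sa:n).
Foot heads (stressed positions): 1, 3, 5.
End Rule Leftmost: primary stress on the leftmost head = syllable 1.
Secondary stress on 3, 5: ˈnu:.fa.ˌtru:g.fek.ˌbi.sa:n.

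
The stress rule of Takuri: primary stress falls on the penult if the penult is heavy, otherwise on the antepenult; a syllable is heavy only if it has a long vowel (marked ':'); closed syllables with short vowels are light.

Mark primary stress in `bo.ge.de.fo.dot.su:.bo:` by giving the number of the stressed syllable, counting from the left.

6

Weights: 5 dot L, 6 su: H, 7 bo: H.
The penult (syllable 6, su:) is heavy, so it takes stress.
Primary stress: syllable 6 → bo.ge.de.fo.dot.ˈsu:.bo:.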